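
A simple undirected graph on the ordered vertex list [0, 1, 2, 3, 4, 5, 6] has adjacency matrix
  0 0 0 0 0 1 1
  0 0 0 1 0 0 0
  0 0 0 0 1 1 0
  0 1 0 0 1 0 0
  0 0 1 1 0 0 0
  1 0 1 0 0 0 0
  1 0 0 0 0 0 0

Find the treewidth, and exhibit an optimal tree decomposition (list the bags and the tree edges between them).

The largest bag has 2 vertices, giving width 1; this decomposition certifies tw(G) ≤ 1. Since G has at least one edge (e.g. 6–0), it is not an edgeless graph, so tw(G) ≥ 1. The upper and lower bounds meet at 1, so that is the treewidth.

Treewidth 1.
One such decomposition:
Bags: B1 = {0, 6}  B2 = {0, 5}  B3 = {2, 5}  B4 = {2, 4}  B5 = {3, 4}  B6 = {1, 3}
Tree: B1–B2, B2–B3, B3–B4, B4–B5, B5–B6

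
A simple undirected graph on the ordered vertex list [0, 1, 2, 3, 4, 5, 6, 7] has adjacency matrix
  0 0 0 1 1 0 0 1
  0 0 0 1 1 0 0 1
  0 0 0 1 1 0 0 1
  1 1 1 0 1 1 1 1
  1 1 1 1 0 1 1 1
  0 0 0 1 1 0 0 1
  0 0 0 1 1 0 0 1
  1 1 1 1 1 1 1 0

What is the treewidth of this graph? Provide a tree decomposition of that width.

Treewidth 3.
One optimal decomposition is:
Bags: B1 = {2, 3, 4, 7}  B2 = {3, 4, 5, 7}  B3 = {0, 3, 4, 7}  B4 = {1, 3, 4, 7}  B5 = {3, 4, 6, 7}
Tree: B1–B2, B1–B3, B3–B4, B1–B5

The largest bag has 4 vertices, giving width 3; this decomposition certifies tw(G) ≤ 3. For the lower bound, the 4 vertices {0, 3, 4, 7} are pairwise adjacent, and any tree decomposition puts a clique entirely inside one bag — forcing width ≥ 3. Combining the bounds, tw(G) = 3.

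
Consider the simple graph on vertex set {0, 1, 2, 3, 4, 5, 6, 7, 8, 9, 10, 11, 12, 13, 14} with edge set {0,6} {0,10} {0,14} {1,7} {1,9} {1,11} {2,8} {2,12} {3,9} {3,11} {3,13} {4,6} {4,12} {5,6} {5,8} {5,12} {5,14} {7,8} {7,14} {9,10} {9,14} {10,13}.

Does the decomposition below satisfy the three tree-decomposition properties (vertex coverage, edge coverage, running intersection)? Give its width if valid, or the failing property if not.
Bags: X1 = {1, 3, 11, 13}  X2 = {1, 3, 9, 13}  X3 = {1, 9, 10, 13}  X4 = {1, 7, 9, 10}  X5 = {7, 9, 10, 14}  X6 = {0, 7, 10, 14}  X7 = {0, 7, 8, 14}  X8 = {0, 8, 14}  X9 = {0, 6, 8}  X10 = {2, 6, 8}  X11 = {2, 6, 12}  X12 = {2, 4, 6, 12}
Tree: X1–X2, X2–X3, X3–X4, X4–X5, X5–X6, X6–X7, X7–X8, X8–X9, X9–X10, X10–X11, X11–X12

No — vertex 5 appears in no bag.

A tree decomposition must satisfy three properties: every vertex lies in some bag; for every edge, both endpoints lie together in some bag; and for every vertex, the bags containing it form a connected subtree. Here vertex 5 appears in no bag, so the decomposition is invalid.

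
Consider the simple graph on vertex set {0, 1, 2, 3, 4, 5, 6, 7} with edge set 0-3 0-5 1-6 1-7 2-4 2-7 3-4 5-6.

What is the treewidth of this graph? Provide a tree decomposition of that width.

The largest bag has 3 vertices, giving width 2; this decomposition certifies tw(G) ≤ 2. Since 7–1–6–5–0–3–4–2–7 is a cycle in G, G is not acyclic. Forests are exactly the graphs of treewidth ≤ 1, so tw(G) ≥ 2. The upper and lower bounds meet at 2, so that is the treewidth.

Treewidth 2.
One optimal decomposition is:
Bags: B1 = {1, 6, 7}  B2 = {5, 6, 7}  B3 = {0, 5, 7}  B4 = {0, 3, 7}  B5 = {3, 4, 7}  B6 = {2, 4, 7}
Tree: B1–B2, B2–B3, B3–B4, B4–B5, B5–B6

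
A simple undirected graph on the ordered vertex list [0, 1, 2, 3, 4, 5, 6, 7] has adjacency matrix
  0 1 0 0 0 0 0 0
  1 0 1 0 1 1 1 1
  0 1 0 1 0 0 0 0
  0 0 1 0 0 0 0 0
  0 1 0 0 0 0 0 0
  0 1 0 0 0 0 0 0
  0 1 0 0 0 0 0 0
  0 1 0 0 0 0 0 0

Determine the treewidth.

1

A width-1 tree decomposition is:
Bags: B1 = {1, 4}  B2 = {1, 5}  B3 = {1, 7}  B4 = {1, 6}  B5 = {1, 2}  B6 = {2, 3}  B7 = {0, 1}
Tree: B1–B2, B2–B3, B1–B4, B1–B5, B5–B6, B2–B7
The largest bag has 2 vertices, giving width 1; this decomposition certifies tw(G) ≤ 1. G has an edge, so its treewidth is at least 1. The upper and lower bounds meet at 1, so that is the treewidth.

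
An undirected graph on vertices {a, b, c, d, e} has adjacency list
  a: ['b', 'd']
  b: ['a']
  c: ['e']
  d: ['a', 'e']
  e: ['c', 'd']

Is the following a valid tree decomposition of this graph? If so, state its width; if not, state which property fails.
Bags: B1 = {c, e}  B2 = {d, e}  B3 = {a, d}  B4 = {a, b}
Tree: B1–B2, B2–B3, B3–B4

Yes; width 1.

Checking the three conditions: (i) the bags cover all of {a, b, c, d, e}; (ii) for each edge, some bag contains both endpoints; (iii) the bags containing any fixed vertex form a subtree. All hold, so the decomposition is valid with width 2 − 1 = 1.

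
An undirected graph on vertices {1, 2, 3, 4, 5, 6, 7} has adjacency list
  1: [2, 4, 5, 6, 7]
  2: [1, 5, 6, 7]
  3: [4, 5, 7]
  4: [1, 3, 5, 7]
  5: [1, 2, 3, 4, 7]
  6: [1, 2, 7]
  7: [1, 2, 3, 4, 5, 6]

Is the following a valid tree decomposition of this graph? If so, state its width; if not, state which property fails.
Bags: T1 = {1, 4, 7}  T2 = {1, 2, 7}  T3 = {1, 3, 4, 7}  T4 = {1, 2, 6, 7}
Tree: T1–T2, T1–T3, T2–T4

No — vertex 5 appears in no bag.

A tree decomposition must satisfy three properties: every vertex lies in some bag; for every edge, both endpoints lie together in some bag; and for every vertex, the bags containing it form a connected subtree. Here vertex 5 appears in no bag, so the decomposition is invalid.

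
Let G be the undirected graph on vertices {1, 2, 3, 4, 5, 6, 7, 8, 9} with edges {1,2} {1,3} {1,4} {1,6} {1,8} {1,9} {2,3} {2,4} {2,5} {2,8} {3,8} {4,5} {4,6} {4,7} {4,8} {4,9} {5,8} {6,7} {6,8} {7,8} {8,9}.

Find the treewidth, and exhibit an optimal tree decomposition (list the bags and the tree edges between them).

Treewidth 3.
One optimal decomposition is:
Bags: B1 = {1, 4, 6, 8}  B2 = {4, 6, 7, 8}  B3 = {1, 2, 4, 8}  B4 = {2, 4, 5, 8}  B5 = {1, 4, 8, 9}  B6 = {1, 2, 3, 8}
Tree: B1–B2, B1–B3, B3–B4, B3–B5, B3–B6

The largest bag has 4 vertices, giving width 3; this decomposition certifies tw(G) ≤ 3. Conversely, {1, 2, 3, 8} is a clique of size 4, and the vertices of any clique must share a bag in every tree decomposition; so some bag has ≥ 4 vertices and tw(G) ≥ 3. Hence tw(G) = 3 exactly.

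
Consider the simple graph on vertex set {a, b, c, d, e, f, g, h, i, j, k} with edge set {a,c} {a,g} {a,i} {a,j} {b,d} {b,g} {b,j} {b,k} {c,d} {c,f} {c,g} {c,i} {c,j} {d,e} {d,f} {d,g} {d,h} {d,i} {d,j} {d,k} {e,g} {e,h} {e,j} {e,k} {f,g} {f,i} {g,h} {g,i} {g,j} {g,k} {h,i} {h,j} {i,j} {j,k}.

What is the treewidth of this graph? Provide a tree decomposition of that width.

Treewidth 4.
Bags: B1 = {a, c, g, i, j}  B2 = {c, d, g, i, j}  B3 = {d, g, h, i, j}  B4 = {d, e, g, h, j}  B5 = {d, e, g, j, k}  B6 = {b, d, g, j, k}  B7 = {c, d, f, g, i}
Tree: B1–B2, B2–B3, B3–B4, B4–B5, B5–B6, B2–B7

Every bag has size at most 5, so the width is 5 − 1 = 4 and tw(G) ≤ 4. On the other hand G contains the 5-clique {d, e, g, h, j}. A clique must lie in a single bag of any decomposition, so no decomposition can have width below 4. The upper and lower bounds meet at 4, so that is the treewidth.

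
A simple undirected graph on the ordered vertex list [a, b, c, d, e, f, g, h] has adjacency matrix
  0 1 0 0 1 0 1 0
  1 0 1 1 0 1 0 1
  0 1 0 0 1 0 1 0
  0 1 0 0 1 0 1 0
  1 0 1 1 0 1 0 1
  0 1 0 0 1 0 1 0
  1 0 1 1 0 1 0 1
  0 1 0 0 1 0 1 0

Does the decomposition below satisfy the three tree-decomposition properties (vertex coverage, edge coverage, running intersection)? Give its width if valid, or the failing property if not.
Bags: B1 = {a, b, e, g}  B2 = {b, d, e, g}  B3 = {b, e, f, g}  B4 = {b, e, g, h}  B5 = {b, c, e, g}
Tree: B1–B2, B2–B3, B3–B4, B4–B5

Vertex coverage: the bags together contain {a, b, c, d, e, f, g, h}, the full vertex set. Edge coverage: each edge of G has both endpoints in at least one bag. Running intersection: for every vertex, the bags containing it form a connected subtree. All three properties hold, so this is a valid tree decomposition of width max|bag| − 1 = 3, and hence tw(G) ≤ 3.

Yes; width 3.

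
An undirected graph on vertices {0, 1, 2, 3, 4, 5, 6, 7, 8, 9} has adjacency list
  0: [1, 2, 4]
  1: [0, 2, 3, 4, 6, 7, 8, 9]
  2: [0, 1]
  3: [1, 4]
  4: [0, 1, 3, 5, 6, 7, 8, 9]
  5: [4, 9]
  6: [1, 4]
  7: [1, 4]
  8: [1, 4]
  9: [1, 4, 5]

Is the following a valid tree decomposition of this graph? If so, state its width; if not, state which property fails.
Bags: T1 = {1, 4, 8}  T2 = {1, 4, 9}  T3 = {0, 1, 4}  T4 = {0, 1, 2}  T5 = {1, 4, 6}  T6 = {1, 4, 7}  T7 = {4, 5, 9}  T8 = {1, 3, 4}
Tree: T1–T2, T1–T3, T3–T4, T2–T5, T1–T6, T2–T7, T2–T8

Yes; width 2.

Every vertex of G appears in some bag (union = {0, 1, 2, 3, 4, 5, 6, 7, 8, 9}); every edge is covered by a bag; and for each vertex v the set of bags containing v is connected in the bag tree. The decomposition is therefore valid. The largest bag has 3 vertices, so the width is 2.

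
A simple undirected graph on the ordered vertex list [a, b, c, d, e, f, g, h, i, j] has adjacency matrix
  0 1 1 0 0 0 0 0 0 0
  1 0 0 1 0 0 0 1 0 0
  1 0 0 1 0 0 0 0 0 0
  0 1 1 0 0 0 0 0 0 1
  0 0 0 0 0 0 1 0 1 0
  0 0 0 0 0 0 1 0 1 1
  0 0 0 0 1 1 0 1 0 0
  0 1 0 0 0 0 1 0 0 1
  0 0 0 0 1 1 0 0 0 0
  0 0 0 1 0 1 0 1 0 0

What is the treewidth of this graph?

2

A width-2 tree decomposition is:
Bags: B1 = {e, g, i}  B2 = {f, g, i}  B3 = {f, g, h}  B4 = {f, h, j}  B5 = {b, h, j}  B6 = {b, d, j}  B7 = {a, b, d}  B8 = {a, c, d}
Tree: B1–B2, B2–B3, B3–B4, B4–B5, B5–B6, B6–B7, B7–B8
Each bag holds 3 vertices, so the decomposition has width 2, which upper-bounds the treewidth. Since e–i–f–g–e is a cycle in G, G is not acyclic. Forests are exactly the graphs of treewidth ≤ 1, so tw(G) ≥ 2. Therefore the treewidth is 2.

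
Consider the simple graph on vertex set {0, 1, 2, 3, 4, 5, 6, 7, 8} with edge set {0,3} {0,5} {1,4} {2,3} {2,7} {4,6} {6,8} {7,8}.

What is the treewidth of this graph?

A width-1 tree decomposition is:
Bags: B1 = {1, 4}  B2 = {4, 6}  B3 = {6, 8}  B4 = {7, 8}  B5 = {2, 7}  B6 = {2, 3}  B7 = {0, 3}  B8 = {0, 5}
Tree: B1–B2, B2–B3, B3–B4, B4–B5, B5–B6, B6–B7, B7–B8
The largest bag has 2 vertices, giving width 1; this decomposition certifies tw(G) ≤ 1. G has an edge, so its treewidth is at least 1. Combining the bounds, tw(G) = 1.

1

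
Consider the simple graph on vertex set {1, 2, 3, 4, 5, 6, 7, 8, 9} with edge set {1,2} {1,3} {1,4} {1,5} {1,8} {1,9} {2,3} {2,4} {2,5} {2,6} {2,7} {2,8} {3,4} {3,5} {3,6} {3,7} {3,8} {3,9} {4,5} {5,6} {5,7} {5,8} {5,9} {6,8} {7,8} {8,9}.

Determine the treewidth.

4

A width-4 tree decomposition is:
Bags: B1 = {1, 2, 3, 5, 8}  B2 = {2, 3, 5, 7, 8}  B3 = {1, 2, 3, 4, 5}  B4 = {2, 3, 5, 6, 8}  B5 = {1, 3, 5, 8, 9}
Tree: B1–B2, B1–B3, B2–B4, B1–B5
The largest bag has 5 vertices, giving width 4; this decomposition certifies tw(G) ≤ 4. Conversely, {1, 3, 5, 8, 9} is a clique of size 5, and the vertices of any clique must share a bag in every tree decomposition; so some bag has ≥ 5 vertices and tw(G) ≥ 4. Therefore the treewidth is 4.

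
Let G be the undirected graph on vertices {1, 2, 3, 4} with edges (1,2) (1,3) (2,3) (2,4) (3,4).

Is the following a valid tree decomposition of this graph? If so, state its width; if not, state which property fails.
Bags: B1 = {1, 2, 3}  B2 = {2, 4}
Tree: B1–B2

A tree decomposition must satisfy three properties: every vertex lies in some bag; for every edge, both endpoints lie together in some bag; and for every vertex, the bags containing it form a connected subtree. Here edge (3,4) lies in no bag, so the decomposition is invalid.

No — edge (3,4) lies in no bag.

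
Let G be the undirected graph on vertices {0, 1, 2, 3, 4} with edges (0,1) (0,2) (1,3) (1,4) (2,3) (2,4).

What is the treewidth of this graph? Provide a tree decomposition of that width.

Treewidth 2.
Bags: B1 = {1, 2, 3}  B2 = {1, 2, 4}  B3 = {0, 1, 2}
Tree: B1–B2, B2–B3

Each bag holds 3 vertices, so the decomposition has width 2, which upper-bounds the treewidth. The edges 3–2–4–1–3 form a cycle, so G is not a tree and its treewidth is at least 2. The upper and lower bounds meet at 2, so that is the treewidth.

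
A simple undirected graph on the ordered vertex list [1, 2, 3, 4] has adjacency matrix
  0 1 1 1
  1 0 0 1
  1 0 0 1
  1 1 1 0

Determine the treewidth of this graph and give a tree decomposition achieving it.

Treewidth 2.
Bags: B1 = {1, 3, 4}  B2 = {1, 2, 4}
Tree: B1–B2

Each bag holds 3 vertices, so the decomposition has width 2, which upper-bounds the treewidth. For the lower bound, the 3 vertices {1, 2, 4} are pairwise adjacent, and any tree decomposition puts a clique entirely inside one bag — forcing width ≥ 2. Therefore the treewidth is 2.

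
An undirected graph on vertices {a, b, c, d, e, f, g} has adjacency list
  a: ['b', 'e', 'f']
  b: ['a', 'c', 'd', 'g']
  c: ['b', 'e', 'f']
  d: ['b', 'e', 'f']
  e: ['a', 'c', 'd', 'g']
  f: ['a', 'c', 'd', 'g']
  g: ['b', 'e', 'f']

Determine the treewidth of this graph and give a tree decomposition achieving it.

Treewidth 3.
One such decomposition:
Bags: B1 = {a, b, e, f}  B2 = {b, c, e, f}  B3 = {b, d, e, f}  B4 = {b, e, f, g}
Tree: B1–B2, B2–B3, B3–B4

Every bag has size at most 4, so the width is 4 − 1 = 3 and tw(G) ≤ 3. For the lower bound: the 4 vertex sets {a,f}, {c,e}, {b}, {d} are disjoint, each induces a connected subgraph, and every pair is joined by at least one edge of G. Contracting each set to a single vertex therefore yields K_{4} as a minor, and since treewidth is minor-monotone, tw(G) ≥ tw(K_{4}) = 3. Combining the bounds, tw(G) = 3.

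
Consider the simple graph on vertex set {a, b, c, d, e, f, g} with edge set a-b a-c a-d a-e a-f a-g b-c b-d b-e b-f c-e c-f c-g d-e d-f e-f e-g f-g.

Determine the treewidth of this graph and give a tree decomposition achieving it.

Every bag has size at most 5, so the width is 5 − 1 = 4 and tw(G) ≤ 4. On the other hand G contains the 5-clique {a, b, d, e, f}. A clique must lie in a single bag of any decomposition, so no decomposition can have width below 4. Hence tw(G) = 4 exactly.

Treewidth 4.
One such decomposition:
Bags: B1 = {a, c, e, f, g}  B2 = {a, b, c, e, f}  B3 = {a, b, d, e, f}
Tree: B1–B2, B2–B3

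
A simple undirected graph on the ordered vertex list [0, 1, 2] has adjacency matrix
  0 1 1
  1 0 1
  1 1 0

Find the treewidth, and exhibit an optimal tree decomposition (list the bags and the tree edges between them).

With just one bag of size 3, the width is 3 − 1 = 2, so tw(G) ≤ 2. Conversely, {0, 1, 2} is a clique of size 3, and the vertices of any clique must share a bag in every tree decomposition; so some bag has ≥ 3 vertices and tw(G) ≥ 2. Combining the bounds, tw(G) = 2.

Treewidth 2.
One optimal decomposition is:
Bags: B1 = {0, 1, 2}
Tree: (single bag)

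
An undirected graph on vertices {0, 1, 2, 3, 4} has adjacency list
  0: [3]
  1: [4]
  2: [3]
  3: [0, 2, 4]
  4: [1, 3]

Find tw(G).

A width-1 tree decomposition is:
Bags: B1 = {0, 3}  B2 = {2, 3}  B3 = {3, 4}  B4 = {1, 4}
Tree: B1–B2, B1–B3, B3–B4
The largest bag has 2 vertices, giving width 1; this decomposition certifies tw(G) ≤ 1. Any graph with an edge has treewidth ≥ 1, and G has the edge 3–0. Therefore the treewidth is 1.

1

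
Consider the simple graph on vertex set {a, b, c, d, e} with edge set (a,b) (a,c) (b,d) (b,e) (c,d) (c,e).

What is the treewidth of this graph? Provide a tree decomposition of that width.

Each bag holds 3 vertices, so the decomposition has width 2, which upper-bounds the treewidth. For the lower bound, G contains the cycle d–c–e–b–d, so G is not a forest; only forests have treewidth ≤ 1, hence tw(G) ≥ 2. Combining the bounds, tw(G) = 2.

Treewidth 2.
Bags: B1 = {b, c, d}  B2 = {b, c, e}  B3 = {a, b, c}
Tree: B1–B2, B2–B3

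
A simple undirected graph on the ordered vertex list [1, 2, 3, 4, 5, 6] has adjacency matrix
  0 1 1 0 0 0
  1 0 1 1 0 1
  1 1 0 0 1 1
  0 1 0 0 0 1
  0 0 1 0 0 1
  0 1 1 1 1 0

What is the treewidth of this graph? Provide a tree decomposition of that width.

Every bag has size at most 3, so the width is 3 − 1 = 2 and tw(G) ≤ 2. For the lower bound, the 3 vertices {1, 2, 3} are pairwise adjacent, and any tree decomposition puts a clique entirely inside one bag — forcing width ≥ 2. Therefore the treewidth is 2.

Treewidth 2.
One optimal decomposition is:
Bags: B1 = {2, 3, 6}  B2 = {2, 4, 6}  B3 = {1, 2, 3}  B4 = {3, 5, 6}
Tree: B1–B2, B1–B3, B1–B4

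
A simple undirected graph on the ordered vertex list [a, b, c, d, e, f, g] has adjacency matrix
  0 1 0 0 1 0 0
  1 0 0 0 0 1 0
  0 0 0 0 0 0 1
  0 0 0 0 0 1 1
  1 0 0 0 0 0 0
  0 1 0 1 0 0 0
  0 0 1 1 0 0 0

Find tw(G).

1

A width-1 tree decomposition is:
Bags: B1 = {a, e}  B2 = {a, b}  B3 = {b, f}  B4 = {d, f}  B5 = {d, g}  B6 = {c, g}
Tree: B1–B2, B2–B3, B3–B4, B4–B5, B5–B6
Every bag has size at most 2, so the width is 2 − 1 = 1 and tw(G) ≤ 1. Since G has at least one edge (e.g. e–a), it is not an edgeless graph, so tw(G) ≥ 1. Combining the bounds, tw(G) = 1.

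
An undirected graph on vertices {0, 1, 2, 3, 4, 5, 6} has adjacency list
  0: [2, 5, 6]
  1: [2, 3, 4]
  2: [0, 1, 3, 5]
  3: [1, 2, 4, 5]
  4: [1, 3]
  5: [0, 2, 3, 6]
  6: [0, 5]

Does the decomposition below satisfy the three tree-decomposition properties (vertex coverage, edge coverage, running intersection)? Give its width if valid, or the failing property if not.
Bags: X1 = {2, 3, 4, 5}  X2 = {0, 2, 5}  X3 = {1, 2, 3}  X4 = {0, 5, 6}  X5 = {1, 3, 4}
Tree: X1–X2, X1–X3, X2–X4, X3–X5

No — bags containing vertex 4 are not connected in the tree.

A tree decomposition must satisfy three properties: every vertex lies in some bag; for every edge, both endpoints lie together in some bag; and for every vertex, the bags containing it form a connected subtree. Here bags containing vertex 4 are not connected in the tree, so the decomposition is invalid.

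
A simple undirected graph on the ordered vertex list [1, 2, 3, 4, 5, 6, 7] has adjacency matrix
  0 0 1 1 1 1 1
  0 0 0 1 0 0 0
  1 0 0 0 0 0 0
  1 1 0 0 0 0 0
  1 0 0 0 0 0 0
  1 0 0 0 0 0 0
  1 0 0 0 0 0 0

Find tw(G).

1

A width-1 tree decomposition is:
Bags: B1 = {1, 6}  B2 = {1, 7}  B3 = {1, 4}  B4 = {2, 4}  B5 = {1, 5}  B6 = {1, 3}
Tree: B1–B2, B1–B3, B3–B4, B1–B5, B1–B6
Each bag holds 2 vertices, so the decomposition has width 1, which upper-bounds the treewidth. G has an edge, so its treewidth is at least 1. Hence tw(G) = 1 exactly.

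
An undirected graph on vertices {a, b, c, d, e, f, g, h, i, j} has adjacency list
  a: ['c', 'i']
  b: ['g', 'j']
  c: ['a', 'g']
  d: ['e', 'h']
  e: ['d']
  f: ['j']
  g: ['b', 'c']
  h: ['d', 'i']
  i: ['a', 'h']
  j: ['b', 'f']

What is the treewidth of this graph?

1

A width-1 tree decomposition is:
Bags: B1 = {f, j}  B2 = {b, j}  B3 = {b, g}  B4 = {c, g}  B5 = {a, c}  B6 = {a, i}  B7 = {h, i}  B8 = {d, h}  B9 = {d, e}
Tree: B1–B2, B2–B3, B3–B4, B4–B5, B5–B6, B6–B7, B7–B8, B8–B9
Each bag holds 2 vertices, so the decomposition has width 1, which upper-bounds the treewidth. Any graph with an edge has treewidth ≥ 1, and G has the edge f–j. Therefore the treewidth is 1.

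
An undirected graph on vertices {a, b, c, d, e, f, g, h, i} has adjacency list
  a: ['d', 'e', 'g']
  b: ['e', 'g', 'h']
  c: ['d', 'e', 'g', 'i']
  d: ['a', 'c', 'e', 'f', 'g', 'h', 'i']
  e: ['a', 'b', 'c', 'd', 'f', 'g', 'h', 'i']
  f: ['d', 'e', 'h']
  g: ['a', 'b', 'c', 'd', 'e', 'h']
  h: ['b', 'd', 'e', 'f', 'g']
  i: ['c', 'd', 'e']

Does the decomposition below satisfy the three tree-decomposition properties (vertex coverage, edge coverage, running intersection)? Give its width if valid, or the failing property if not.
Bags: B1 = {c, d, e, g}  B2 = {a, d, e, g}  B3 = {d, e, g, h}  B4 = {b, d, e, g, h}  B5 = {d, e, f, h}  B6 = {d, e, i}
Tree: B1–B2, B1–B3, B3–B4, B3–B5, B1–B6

No — edge (c,i) lies in no bag.

A tree decomposition must satisfy three properties: every vertex lies in some bag; for every edge, both endpoints lie together in some bag; and for every vertex, the bags containing it form a connected subtree. Here edge (c,i) lies in no bag, so the decomposition is invalid.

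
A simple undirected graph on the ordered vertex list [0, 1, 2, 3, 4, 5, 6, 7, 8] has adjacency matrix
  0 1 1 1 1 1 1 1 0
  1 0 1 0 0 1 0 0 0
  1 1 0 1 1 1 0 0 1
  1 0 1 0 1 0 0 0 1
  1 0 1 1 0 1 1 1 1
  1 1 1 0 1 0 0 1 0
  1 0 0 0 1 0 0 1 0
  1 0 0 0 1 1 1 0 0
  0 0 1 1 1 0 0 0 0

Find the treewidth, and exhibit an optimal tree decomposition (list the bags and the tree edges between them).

Treewidth 3.
One such decomposition:
Bags: B1 = {0, 2, 3, 4}  B2 = {0, 2, 4, 5}  B3 = {0, 1, 2, 5}  B4 = {2, 3, 4, 8}  B5 = {0, 4, 5, 7}  B6 = {0, 4, 6, 7}
Tree: B1–B2, B2–B3, B1–B4, B2–B5, B5–B6

Each bag holds 4 vertices, so the decomposition has width 3, which upper-bounds the treewidth. Conversely, {0, 1, 2, 5} is a clique of size 4, and the vertices of any clique must share a bag in every tree decomposition; so some bag has ≥ 4 vertices and tw(G) ≥ 3. Therefore the treewidth is 3.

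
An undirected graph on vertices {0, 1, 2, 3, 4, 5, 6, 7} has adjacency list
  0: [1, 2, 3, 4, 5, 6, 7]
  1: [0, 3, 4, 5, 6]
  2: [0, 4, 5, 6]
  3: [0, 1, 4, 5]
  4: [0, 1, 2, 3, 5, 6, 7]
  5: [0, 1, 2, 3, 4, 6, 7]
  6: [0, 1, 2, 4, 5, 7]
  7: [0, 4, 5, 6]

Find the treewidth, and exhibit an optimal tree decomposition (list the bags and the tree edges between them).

Treewidth 4.
Bags: B1 = {0, 4, 5, 6, 7}  B2 = {0, 1, 4, 5, 6}  B3 = {0, 2, 4, 5, 6}  B4 = {0, 1, 3, 4, 5}
Tree: B1–B2, B1–B3, B2–B4

Every bag has size at most 5, so the width is 5 − 1 = 4 and tw(G) ≤ 4. For the lower bound, the 5 vertices {0, 1, 3, 4, 5} are pairwise adjacent, and any tree decomposition puts a clique entirely inside one bag — forcing width ≥ 4. Therefore the treewidth is 4.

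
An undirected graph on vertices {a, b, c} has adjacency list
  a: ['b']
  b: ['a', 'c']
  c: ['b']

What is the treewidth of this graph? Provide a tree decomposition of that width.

Treewidth 1.
Bags: B1 = {b, c}  B2 = {a, b}
Tree: B1–B2

Each bag holds 2 vertices, so the decomposition has width 1, which upper-bounds the treewidth. Any graph with an edge has treewidth ≥ 1, and G has the edge c–b. The upper and lower bounds meet at 1, so that is the treewidth.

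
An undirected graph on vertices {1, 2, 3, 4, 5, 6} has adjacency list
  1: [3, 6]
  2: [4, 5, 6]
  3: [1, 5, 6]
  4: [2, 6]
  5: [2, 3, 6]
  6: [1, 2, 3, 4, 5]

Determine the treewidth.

A width-2 tree decomposition is:
Bags: B1 = {2, 4, 6}  B2 = {2, 5, 6}  B3 = {3, 5, 6}  B4 = {1, 3, 6}
Tree: B1–B2, B2–B3, B3–B4
Every bag has size at most 3, so the width is 3 − 1 = 2 and tw(G) ≤ 2. On the other hand G contains the 3-clique {1, 3, 6}. A clique must lie in a single bag of any decomposition, so no decomposition can have width below 2. The upper and lower bounds meet at 2, so that is the treewidth.

2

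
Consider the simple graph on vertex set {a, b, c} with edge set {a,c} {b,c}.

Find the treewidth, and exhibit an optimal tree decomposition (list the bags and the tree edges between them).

Treewidth 1.
One optimal decomposition is:
Bags: B1 = {b, c}  B2 = {a, c}
Tree: B1–B2

Every bag has size at most 2, so the width is 2 − 1 = 1 and tw(G) ≤ 1. Any graph with an edge has treewidth ≥ 1, and G has the edge b–c. Therefore the treewidth is 1.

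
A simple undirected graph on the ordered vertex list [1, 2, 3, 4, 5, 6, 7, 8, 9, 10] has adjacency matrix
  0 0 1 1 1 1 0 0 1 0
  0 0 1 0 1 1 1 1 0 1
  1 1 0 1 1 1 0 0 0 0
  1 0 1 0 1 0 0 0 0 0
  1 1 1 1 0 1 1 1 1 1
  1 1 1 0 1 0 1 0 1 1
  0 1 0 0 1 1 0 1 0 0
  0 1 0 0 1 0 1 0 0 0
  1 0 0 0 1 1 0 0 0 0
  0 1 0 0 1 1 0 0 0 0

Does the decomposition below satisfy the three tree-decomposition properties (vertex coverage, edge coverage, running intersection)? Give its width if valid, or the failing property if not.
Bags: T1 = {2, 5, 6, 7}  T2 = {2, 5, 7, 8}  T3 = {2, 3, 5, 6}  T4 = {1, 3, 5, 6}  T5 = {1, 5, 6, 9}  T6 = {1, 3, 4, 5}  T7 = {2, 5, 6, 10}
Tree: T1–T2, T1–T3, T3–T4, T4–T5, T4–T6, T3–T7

Checking the three conditions: (i) the bags cover all of {1, 2, 3, 4, 5, 6, 7, 8, 9, 10}; (ii) for each edge, some bag contains both endpoints; (iii) the bags containing any fixed vertex form a subtree. All hold, so the decomposition is valid with width 4 − 1 = 3.

Yes; width 3.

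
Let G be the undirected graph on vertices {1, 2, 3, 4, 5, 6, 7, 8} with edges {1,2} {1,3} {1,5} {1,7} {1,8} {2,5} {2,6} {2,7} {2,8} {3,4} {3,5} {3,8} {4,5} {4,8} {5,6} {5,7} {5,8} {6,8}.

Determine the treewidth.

3

A width-3 tree decomposition is:
Bags: B1 = {1, 3, 5, 8}  B2 = {1, 2, 5, 8}  B3 = {2, 5, 6, 8}  B4 = {3, 4, 5, 8}  B5 = {1, 2, 5, 7}
Tree: B1–B2, B2–B3, B1–B4, B2–B5
The largest bag has 4 vertices, giving width 3; this decomposition certifies tw(G) ≤ 3. Conversely, {1, 2, 5, 8} is a clique of size 4, and the vertices of any clique must share a bag in every tree decomposition; so some bag has ≥ 4 vertices and tw(G) ≥ 3. Hence tw(G) = 3 exactly.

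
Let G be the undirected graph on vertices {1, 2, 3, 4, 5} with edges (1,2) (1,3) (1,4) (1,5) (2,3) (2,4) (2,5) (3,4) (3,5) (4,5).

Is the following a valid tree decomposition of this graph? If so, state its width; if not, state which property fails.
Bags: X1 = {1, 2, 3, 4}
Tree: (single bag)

No — vertex 5 appears in no bag.

A tree decomposition must satisfy three properties: every vertex lies in some bag; for every edge, both endpoints lie together in some bag; and for every vertex, the bags containing it form a connected subtree. Here vertex 5 appears in no bag, so the decomposition is invalid.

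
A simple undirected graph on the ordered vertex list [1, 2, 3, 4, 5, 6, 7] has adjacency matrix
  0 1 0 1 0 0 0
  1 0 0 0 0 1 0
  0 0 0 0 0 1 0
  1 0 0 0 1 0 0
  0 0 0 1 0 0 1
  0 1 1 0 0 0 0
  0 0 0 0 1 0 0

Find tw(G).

A width-1 tree decomposition is:
Bags: B1 = {5, 7}  B2 = {4, 5}  B3 = {1, 4}  B4 = {1, 2}  B5 = {2, 6}  B6 = {3, 6}
Tree: B1–B2, B2–B3, B3–B4, B4–B5, B5–B6
The largest bag has 2 vertices, giving width 1; this decomposition certifies tw(G) ≤ 1. Any graph with an edge has treewidth ≥ 1, and G has the edge 7–5. The upper and lower bounds meet at 1, so that is the treewidth.

1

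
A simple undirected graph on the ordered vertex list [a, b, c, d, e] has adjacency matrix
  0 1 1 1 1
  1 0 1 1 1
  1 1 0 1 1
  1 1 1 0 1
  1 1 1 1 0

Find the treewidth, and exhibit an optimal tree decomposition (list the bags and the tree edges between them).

With just one bag of size 5, the width is 5 − 1 = 4, so tw(G) ≤ 4. On the other hand G contains the 5-clique {a, b, c, d, e}. A clique must lie in a single bag of any decomposition, so no decomposition can have width below 4. Therefore the treewidth is 4.

Treewidth 4.
One optimal decomposition is:
Bags: B1 = {a, b, c, d, e}
Tree: (single bag)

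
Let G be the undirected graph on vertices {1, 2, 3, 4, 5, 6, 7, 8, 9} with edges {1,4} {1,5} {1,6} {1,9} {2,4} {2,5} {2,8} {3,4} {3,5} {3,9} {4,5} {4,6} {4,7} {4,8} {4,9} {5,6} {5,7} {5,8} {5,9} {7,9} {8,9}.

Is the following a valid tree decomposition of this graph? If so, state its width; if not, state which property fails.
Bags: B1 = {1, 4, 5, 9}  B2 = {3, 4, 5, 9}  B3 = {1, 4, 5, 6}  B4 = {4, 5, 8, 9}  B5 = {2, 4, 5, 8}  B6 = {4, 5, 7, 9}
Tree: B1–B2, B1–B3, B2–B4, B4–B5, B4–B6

Yes; width 3.

Checking the three conditions: (i) the bags cover all of {1, 2, 3, 4, 5, 6, 7, 8, 9}; (ii) for each edge, some bag contains both endpoints; (iii) the bags containing any fixed vertex form a subtree. All hold, so the decomposition is valid with width 4 − 1 = 3.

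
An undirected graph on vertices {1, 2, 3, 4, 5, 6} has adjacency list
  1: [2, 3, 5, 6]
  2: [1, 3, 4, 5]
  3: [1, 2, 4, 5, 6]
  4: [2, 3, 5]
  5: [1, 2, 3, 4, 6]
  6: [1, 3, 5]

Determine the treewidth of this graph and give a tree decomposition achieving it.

Treewidth 3.
One optimal decomposition is:
Bags: B1 = {1, 2, 3, 5}  B2 = {2, 3, 4, 5}  B3 = {1, 3, 5, 6}
Tree: B1–B2, B1–B3

The largest bag has 4 vertices, giving width 3; this decomposition certifies tw(G) ≤ 3. For the lower bound, the 4 vertices {1, 2, 3, 5} are pairwise adjacent, and any tree decomposition puts a clique entirely inside one bag — forcing width ≥ 3. Combining the bounds, tw(G) = 3.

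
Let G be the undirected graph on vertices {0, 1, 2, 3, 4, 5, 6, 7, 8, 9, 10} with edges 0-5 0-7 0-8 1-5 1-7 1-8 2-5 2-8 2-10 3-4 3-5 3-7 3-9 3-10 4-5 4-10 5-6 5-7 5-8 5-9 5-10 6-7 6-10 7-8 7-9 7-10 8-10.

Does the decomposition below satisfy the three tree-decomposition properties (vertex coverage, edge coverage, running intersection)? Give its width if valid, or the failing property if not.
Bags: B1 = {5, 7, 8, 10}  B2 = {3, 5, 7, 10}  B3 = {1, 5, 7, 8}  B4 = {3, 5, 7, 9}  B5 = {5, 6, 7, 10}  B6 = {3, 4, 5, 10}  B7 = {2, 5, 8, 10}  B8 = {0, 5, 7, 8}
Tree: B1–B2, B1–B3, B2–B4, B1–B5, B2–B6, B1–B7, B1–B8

Yes; width 3.

Every vertex of G appears in some bag (union = {0, 1, 2, 3, 4, 5, 6, 7, 8, 9, 10}); every edge is covered by a bag; and for each vertex v the set of bags containing v is connected in the bag tree. The decomposition is therefore valid. The largest bag has 4 vertices, so the width is 3.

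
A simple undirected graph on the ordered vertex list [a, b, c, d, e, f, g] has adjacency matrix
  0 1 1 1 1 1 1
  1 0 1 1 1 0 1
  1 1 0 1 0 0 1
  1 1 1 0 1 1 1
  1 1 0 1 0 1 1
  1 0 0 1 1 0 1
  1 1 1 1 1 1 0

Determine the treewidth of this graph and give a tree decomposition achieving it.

Treewidth 4.
One such decomposition:
Bags: B1 = {a, b, c, d, g}  B2 = {a, b, d, e, g}  B3 = {a, d, e, f, g}
Tree: B1–B2, B2–B3

Each bag holds 5 vertices, so the decomposition has width 4, which upper-bounds the treewidth. For the lower bound, the 5 vertices {a, d, e, f, g} are pairwise adjacent, and any tree decomposition puts a clique entirely inside one bag — forcing width ≥ 4. Therefore the treewidth is 4.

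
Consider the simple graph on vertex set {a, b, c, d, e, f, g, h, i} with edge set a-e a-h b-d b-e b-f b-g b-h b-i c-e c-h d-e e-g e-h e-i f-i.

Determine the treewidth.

2

A width-2 tree decomposition is:
Bags: B1 = {b, e, h}  B2 = {b, e, g}  B3 = {a, e, h}  B4 = {b, d, e}  B5 = {c, e, h}  B6 = {b, e, i}  B7 = {b, f, i}
Tree: B1–B2, B1–B3, B2–B4, B3–B5, B4–B6, B6–B7
Every bag has size at most 3, so the width is 3 − 1 = 2 and tw(G) ≤ 2. For the lower bound, the 3 vertices {c, e, h} are pairwise adjacent, and any tree decomposition puts a clique entirely inside one bag — forcing width ≥ 2. Therefore the treewidth is 2.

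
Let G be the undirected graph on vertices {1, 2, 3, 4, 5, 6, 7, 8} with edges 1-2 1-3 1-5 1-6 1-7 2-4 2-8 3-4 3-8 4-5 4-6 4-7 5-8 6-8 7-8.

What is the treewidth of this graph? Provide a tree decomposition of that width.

Each bag holds 4 vertices, so the decomposition has width 3, which upper-bounds the treewidth. For the lower bound: the 4 vertex sets {1,3}, {2,4}, {8}, {6} are disjoint, each induces a connected subgraph, and every pair is joined by at least one edge of G. Contracting each set to a single vertex therefore yields K_{4} as a minor, and since treewidth is minor-monotone, tw(G) ≥ tw(K_{4}) = 3. Hence tw(G) = 3 exactly.

Treewidth 3.
One such decomposition:
Bags: B1 = {1, 3, 4, 8}  B2 = {1, 2, 4, 8}  B3 = {1, 4, 6, 8}  B4 = {1, 4, 5, 8}  B5 = {1, 4, 7, 8}
Tree: B1–B2, B2–B3, B3–B4, B4–B5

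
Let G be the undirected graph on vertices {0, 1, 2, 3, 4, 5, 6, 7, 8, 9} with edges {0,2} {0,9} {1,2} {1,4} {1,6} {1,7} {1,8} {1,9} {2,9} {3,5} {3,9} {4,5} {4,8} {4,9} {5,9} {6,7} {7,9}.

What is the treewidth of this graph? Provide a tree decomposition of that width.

Every bag has size at most 3, so the width is 3 − 1 = 2 and tw(G) ≤ 2. Conversely, {1, 4, 8} is a clique of size 3, and the vertices of any clique must share a bag in every tree decomposition; so some bag has ≥ 3 vertices and tw(G) ≥ 2. Hence tw(G) = 2 exactly.

Treewidth 2.
Bags: B1 = {1, 4, 8}  B2 = {1, 4, 9}  B3 = {1, 7, 9}  B4 = {4, 5, 9}  B5 = {1, 6, 7}  B6 = {1, 2, 9}  B7 = {0, 2, 9}  B8 = {3, 5, 9}
Tree: B1–B2, B2–B3, B2–B4, B3–B5, B3–B6, B6–B7, B4–B8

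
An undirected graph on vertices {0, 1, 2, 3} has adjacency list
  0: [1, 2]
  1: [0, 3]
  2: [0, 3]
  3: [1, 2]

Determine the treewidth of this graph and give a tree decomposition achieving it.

Every bag has size at most 3, so the width is 3 − 1 = 2 and tw(G) ≤ 2. The edges 3–1–0–2–3 form a cycle, so G is not a tree and its treewidth is at least 2. Hence tw(G) = 2 exactly.

Treewidth 2.
Bags: B1 = {0, 1, 3}  B2 = {0, 2, 3}
Tree: B1–B2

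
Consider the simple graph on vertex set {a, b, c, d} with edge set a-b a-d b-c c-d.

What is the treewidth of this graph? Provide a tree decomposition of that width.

Treewidth 2.
Bags: B1 = {a, c, d}  B2 = {a, b, c}
Tree: B1–B2

Every bag has size at most 3, so the width is 3 − 1 = 2 and tw(G) ≤ 2. For the lower bound, G contains the cycle c–d–a–b–c, so G is not a forest; only forests have treewidth ≤ 1, hence tw(G) ≥ 2. Therefore the treewidth is 2.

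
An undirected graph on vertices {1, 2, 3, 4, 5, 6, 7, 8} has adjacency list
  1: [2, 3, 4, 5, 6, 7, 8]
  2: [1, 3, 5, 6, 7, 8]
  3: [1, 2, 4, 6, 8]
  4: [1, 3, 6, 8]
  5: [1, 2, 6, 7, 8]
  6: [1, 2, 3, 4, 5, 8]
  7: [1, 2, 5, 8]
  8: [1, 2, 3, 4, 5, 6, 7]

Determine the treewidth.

4

A width-4 tree decomposition is:
Bags: B1 = {1, 2, 5, 6, 8}  B2 = {1, 2, 3, 6, 8}  B3 = {1, 2, 5, 7, 8}  B4 = {1, 3, 4, 6, 8}
Tree: B1–B2, B1–B3, B2–B4
The largest bag has 5 vertices, giving width 4; this decomposition certifies tw(G) ≤ 4. For the lower bound, the 5 vertices {1, 2, 3, 6, 8} are pairwise adjacent, and any tree decomposition puts a clique entirely inside one bag — forcing width ≥ 4. Combining the bounds, tw(G) = 4.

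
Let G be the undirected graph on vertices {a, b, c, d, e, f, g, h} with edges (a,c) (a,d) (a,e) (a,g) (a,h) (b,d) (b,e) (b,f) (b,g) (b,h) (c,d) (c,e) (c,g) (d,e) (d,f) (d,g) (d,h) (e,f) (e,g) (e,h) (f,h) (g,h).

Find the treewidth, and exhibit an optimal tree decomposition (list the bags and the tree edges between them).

Each bag holds 5 vertices, so the decomposition has width 4, which upper-bounds the treewidth. Conversely, {a, d, e, g, h} is a clique of size 5, and the vertices of any clique must share a bag in every tree decomposition; so some bag has ≥ 5 vertices and tw(G) ≥ 4. Therefore the treewidth is 4.

Treewidth 4.
One such decomposition:
Bags: B1 = {a, c, d, e, g}  B2 = {a, d, e, g, h}  B3 = {b, d, e, g, h}  B4 = {b, d, e, f, h}
Tree: B1–B2, B2–B3, B3–B4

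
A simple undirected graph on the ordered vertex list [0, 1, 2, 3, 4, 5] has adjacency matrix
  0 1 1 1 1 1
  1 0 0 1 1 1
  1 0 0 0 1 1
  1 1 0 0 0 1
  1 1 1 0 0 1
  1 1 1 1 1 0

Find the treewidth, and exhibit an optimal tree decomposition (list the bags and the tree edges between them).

Treewidth 3.
One optimal decomposition is:
Bags: B1 = {0, 1, 4, 5}  B2 = {0, 2, 4, 5}  B3 = {0, 1, 3, 5}
Tree: B1–B2, B1–B3

The largest bag has 4 vertices, giving width 3; this decomposition certifies tw(G) ≤ 3. Conversely, {0, 1, 3, 5} is a clique of size 4, and the vertices of any clique must share a bag in every tree decomposition; so some bag has ≥ 4 vertices and tw(G) ≥ 3. The upper and lower bounds meet at 3, so that is the treewidth.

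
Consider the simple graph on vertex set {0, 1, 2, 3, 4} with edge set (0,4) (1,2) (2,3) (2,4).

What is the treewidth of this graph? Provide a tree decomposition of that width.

Treewidth 1.
One such decomposition:
Bags: B1 = {2, 4}  B2 = {2, 3}  B3 = {0, 4}  B4 = {1, 2}
Tree: B1–B2, B1–B3, B1–B4

Every bag has size at most 2, so the width is 2 − 1 = 1 and tw(G) ≤ 1. Any graph with an edge has treewidth ≥ 1, and G has the edge 4–2. Therefore the treewidth is 1.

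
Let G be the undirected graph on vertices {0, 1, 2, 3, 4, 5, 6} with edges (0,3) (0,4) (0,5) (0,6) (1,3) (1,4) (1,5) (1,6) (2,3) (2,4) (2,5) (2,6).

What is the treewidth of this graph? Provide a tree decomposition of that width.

The largest bag has 4 vertices, giving width 3; this decomposition certifies tw(G) ≤ 3. For the lower bound: the 4 vertex sets {2,4}, {0,5}, {1}, {6} are disjoint, each induces a connected subgraph, and every pair is joined by at least one edge of G. Contracting each set to a single vertex therefore yields K_{4} as a minor, and since treewidth is minor-monotone, tw(G) ≥ tw(K_{4}) = 3. Hence tw(G) = 3 exactly.

Treewidth 3.
Bags: B1 = {0, 1, 2, 4}  B2 = {0, 1, 2, 5}  B3 = {0, 1, 2, 6}  B4 = {0, 1, 2, 3}
Tree: B1–B2, B2–B3, B3–B4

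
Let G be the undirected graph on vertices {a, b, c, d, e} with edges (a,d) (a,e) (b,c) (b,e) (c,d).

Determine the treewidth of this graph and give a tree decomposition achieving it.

Treewidth 2.
Bags: B1 = {a, b, e}  B2 = {a, b, d}  B3 = {b, c, d}
Tree: B1–B2, B2–B3

Each bag holds 3 vertices, so the decomposition has width 2, which upper-bounds the treewidth. The edges b–e–a–d–c–b form a cycle, so G is not a tree and its treewidth is at least 2. The upper and lower bounds meet at 2, so that is the treewidth.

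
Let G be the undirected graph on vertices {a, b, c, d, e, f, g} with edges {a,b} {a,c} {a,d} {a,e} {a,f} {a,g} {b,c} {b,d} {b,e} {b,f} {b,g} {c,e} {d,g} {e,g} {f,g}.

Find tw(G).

A width-3 tree decomposition is:
Bags: B1 = {a, b, e, g}  B2 = {a, b, f, g}  B3 = {a, b, d, g}  B4 = {a, b, c, e}
Tree: B1–B2, B2–B3, B1–B4
Every bag has size at most 4, so the width is 4 − 1 = 3 and tw(G) ≤ 3. Conversely, {a, b, d, g} is a clique of size 4, and the vertices of any clique must share a bag in every tree decomposition; so some bag has ≥ 4 vertices and tw(G) ≥ 3. Hence tw(G) = 3 exactly.

3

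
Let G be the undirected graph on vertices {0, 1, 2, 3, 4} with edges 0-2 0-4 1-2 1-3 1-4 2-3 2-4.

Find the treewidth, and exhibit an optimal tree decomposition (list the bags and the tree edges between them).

Treewidth 2.
Bags: B1 = {1, 2, 4}  B2 = {1, 2, 3}  B3 = {0, 2, 4}
Tree: B1–B2, B1–B3

Every bag has size at most 3, so the width is 3 − 1 = 2 and tw(G) ≤ 2. On the other hand G contains the 3-clique {0, 2, 4}. A clique must lie in a single bag of any decomposition, so no decomposition can have width below 2. Hence tw(G) = 2 exactly.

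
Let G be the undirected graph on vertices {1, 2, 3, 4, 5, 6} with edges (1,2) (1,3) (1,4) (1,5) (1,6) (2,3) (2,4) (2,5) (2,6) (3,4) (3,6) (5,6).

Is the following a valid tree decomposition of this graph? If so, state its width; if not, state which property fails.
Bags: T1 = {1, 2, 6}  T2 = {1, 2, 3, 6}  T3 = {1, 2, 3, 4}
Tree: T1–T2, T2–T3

A tree decomposition must satisfy three properties: every vertex lies in some bag; for every edge, both endpoints lie together in some bag; and for every vertex, the bags containing it form a connected subtree. Here vertex 5 appears in no bag, so the decomposition is invalid.

No — vertex 5 appears in no bag.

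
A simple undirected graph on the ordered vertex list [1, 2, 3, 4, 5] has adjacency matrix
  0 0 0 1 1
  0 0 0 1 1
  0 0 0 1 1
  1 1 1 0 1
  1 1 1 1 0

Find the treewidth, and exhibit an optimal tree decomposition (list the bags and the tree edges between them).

Treewidth 2.
One such decomposition:
Bags: B1 = {2, 4, 5}  B2 = {3, 4, 5}  B3 = {1, 4, 5}
Tree: B1–B2, B2–B3

Each bag holds 3 vertices, so the decomposition has width 2, which upper-bounds the treewidth. Conversely, {1, 4, 5} is a clique of size 3, and the vertices of any clique must share a bag in every tree decomposition; so some bag has ≥ 3 vertices and tw(G) ≥ 2. Hence tw(G) = 2 exactly.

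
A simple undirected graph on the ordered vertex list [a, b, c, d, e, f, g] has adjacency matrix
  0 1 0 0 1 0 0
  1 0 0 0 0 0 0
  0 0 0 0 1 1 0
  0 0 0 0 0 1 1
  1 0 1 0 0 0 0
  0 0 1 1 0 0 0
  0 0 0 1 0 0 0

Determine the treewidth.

1

A width-1 tree decomposition is:
Bags: B1 = {d, g}  B2 = {d, f}  B3 = {c, f}  B4 = {c, e}  B5 = {a, e}  B6 = {a, b}
Tree: B1–B2, B2–B3, B3–B4, B4–B5, B5–B6
Every bag has size at most 2, so the width is 2 − 1 = 1 and tw(G) ≤ 1. Any graph with an edge has treewidth ≥ 1, and G has the edge g–d. Hence tw(G) = 1 exactly.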